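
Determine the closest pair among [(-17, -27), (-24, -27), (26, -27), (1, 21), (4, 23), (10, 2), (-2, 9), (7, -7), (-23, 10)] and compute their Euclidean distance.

Computing all pairwise distances among 9 points:

d((-17, -27), (-24, -27)) = 7.0
d((-17, -27), (26, -27)) = 43.0
d((-17, -27), (1, 21)) = 51.264
d((-17, -27), (4, 23)) = 54.231
d((-17, -27), (10, 2)) = 39.6232
d((-17, -27), (-2, 9)) = 39.0
d((-17, -27), (7, -7)) = 31.241
d((-17, -27), (-23, 10)) = 37.4833
d((-24, -27), (26, -27)) = 50.0
d((-24, -27), (1, 21)) = 54.1202
d((-24, -27), (4, 23)) = 57.3062
d((-24, -27), (10, 2)) = 44.6878
d((-24, -27), (-2, 9)) = 42.19
d((-24, -27), (7, -7)) = 36.8917
d((-24, -27), (-23, 10)) = 37.0135
d((26, -27), (1, 21)) = 54.1202
d((26, -27), (4, 23)) = 54.626
d((26, -27), (10, 2)) = 33.121
d((26, -27), (-2, 9)) = 45.607
d((26, -27), (7, -7)) = 27.5862
d((26, -27), (-23, 10)) = 61.4003
d((1, 21), (4, 23)) = 3.6056 <-- minimum
d((1, 21), (10, 2)) = 21.0238
d((1, 21), (-2, 9)) = 12.3693
d((1, 21), (7, -7)) = 28.6356
d((1, 21), (-23, 10)) = 26.4008
d((4, 23), (10, 2)) = 21.8403
d((4, 23), (-2, 9)) = 15.2315
d((4, 23), (7, -7)) = 30.1496
d((4, 23), (-23, 10)) = 29.9666
d((10, 2), (-2, 9)) = 13.8924
d((10, 2), (7, -7)) = 9.4868
d((10, 2), (-23, 10)) = 33.9559
d((-2, 9), (7, -7)) = 18.3576
d((-2, 9), (-23, 10)) = 21.0238
d((7, -7), (-23, 10)) = 34.4819

Closest pair: (1, 21) and (4, 23) with distance 3.6056

The closest pair is (1, 21) and (4, 23) with Euclidean distance 3.6056. For 9 points, brute-force pairwise comparison is shown above. For large n, the divide-and-conquer algorithm (sort by x, recurse on halves, check the dividing strip) achieves O(n log n).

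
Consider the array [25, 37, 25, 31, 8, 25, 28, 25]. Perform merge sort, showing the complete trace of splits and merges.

Merge sort trace:

Split: [25, 37, 25, 31, 8, 25, 28, 25] -> [25, 37, 25, 31] and [8, 25, 28, 25]
  Split: [25, 37, 25, 31] -> [25, 37] and [25, 31]
    Split: [25, 37] -> [25] and [37]
    Merge: [25] + [37] -> [25, 37]
    Split: [25, 31] -> [25] and [31]
    Merge: [25] + [31] -> [25, 31]
  Merge: [25, 37] + [25, 31] -> [25, 25, 31, 37]
  Split: [8, 25, 28, 25] -> [8, 25] and [28, 25]
    Split: [8, 25] -> [8] and [25]
    Merge: [8] + [25] -> [8, 25]
    Split: [28, 25] -> [28] and [25]
    Merge: [28] + [25] -> [25, 28]
  Merge: [8, 25] + [25, 28] -> [8, 25, 25, 28]
Merge: [25, 25, 31, 37] + [8, 25, 25, 28] -> [8, 25, 25, 25, 25, 28, 31, 37]

Final sorted array: [8, 25, 25, 25, 25, 28, 31, 37]

The merge sort proceeds by recursively splitting the array and merging sorted halves.
After all merges, the sorted array is [8, 25, 25, 25, 25, 28, 31, 37].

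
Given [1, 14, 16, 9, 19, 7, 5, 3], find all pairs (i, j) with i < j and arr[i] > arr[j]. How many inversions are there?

Finding inversions in [1, 14, 16, 9, 19, 7, 5, 3]:

(1, 3): arr[1]=14 > arr[3]=9
(1, 5): arr[1]=14 > arr[5]=7
(1, 6): arr[1]=14 > arr[6]=5
(1, 7): arr[1]=14 > arr[7]=3
(2, 3): arr[2]=16 > arr[3]=9
(2, 5): arr[2]=16 > arr[5]=7
(2, 6): arr[2]=16 > arr[6]=5
(2, 7): arr[2]=16 > arr[7]=3
(3, 5): arr[3]=9 > arr[5]=7
(3, 6): arr[3]=9 > arr[6]=5
(3, 7): arr[3]=9 > arr[7]=3
(4, 5): arr[4]=19 > arr[5]=7
(4, 6): arr[4]=19 > arr[6]=5
(4, 7): arr[4]=19 > arr[7]=3
(5, 6): arr[5]=7 > arr[6]=5
(5, 7): arr[5]=7 > arr[7]=3
(6, 7): arr[6]=5 > arr[7]=3

Total inversions: 17

The array has 17 inversion(s): (1,3), (1,5), (1,6), (1,7), (2,3), (2,5), (2,6), (2,7), (3,5), (3,6), (3,7), (4,5), (4,6), (4,7), (5,6), (5,7), (6,7). Each pair (i,j) satisfies i < j and arr[i] > arr[j].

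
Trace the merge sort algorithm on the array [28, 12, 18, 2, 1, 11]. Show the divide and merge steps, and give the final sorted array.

Merge sort trace:

Split: [28, 12, 18, 2, 1, 11] -> [28, 12, 18] and [2, 1, 11]
  Split: [28, 12, 18] -> [28] and [12, 18]
    Split: [12, 18] -> [12] and [18]
    Merge: [12] + [18] -> [12, 18]
  Merge: [28] + [12, 18] -> [12, 18, 28]
  Split: [2, 1, 11] -> [2] and [1, 11]
    Split: [1, 11] -> [1] and [11]
    Merge: [1] + [11] -> [1, 11]
  Merge: [2] + [1, 11] -> [1, 2, 11]
Merge: [12, 18, 28] + [1, 2, 11] -> [1, 2, 11, 12, 18, 28]

Final sorted array: [1, 2, 11, 12, 18, 28]

The merge sort proceeds by recursively splitting the array and merging sorted halves.
After all merges, the sorted array is [1, 2, 11, 12, 18, 28].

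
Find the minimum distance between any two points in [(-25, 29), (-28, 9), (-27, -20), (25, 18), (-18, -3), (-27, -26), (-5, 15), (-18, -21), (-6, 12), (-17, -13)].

Computing all pairwise distances among 10 points:

d((-25, 29), (-28, 9)) = 20.2237
d((-25, 29), (-27, -20)) = 49.0408
d((-25, 29), (25, 18)) = 51.1957
d((-25, 29), (-18, -3)) = 32.7567
d((-25, 29), (-27, -26)) = 55.0364
d((-25, 29), (-5, 15)) = 24.4131
d((-25, 29), (-18, -21)) = 50.4876
d((-25, 29), (-6, 12)) = 25.4951
d((-25, 29), (-17, -13)) = 42.7551
d((-28, 9), (-27, -20)) = 29.0172
d((-28, 9), (25, 18)) = 53.7587
d((-28, 9), (-18, -3)) = 15.6205
d((-28, 9), (-27, -26)) = 35.0143
d((-28, 9), (-5, 15)) = 23.7697
d((-28, 9), (-18, -21)) = 31.6228
d((-28, 9), (-6, 12)) = 22.2036
d((-28, 9), (-17, -13)) = 24.5967
d((-27, -20), (25, 18)) = 64.405
d((-27, -20), (-18, -3)) = 19.2354
d((-27, -20), (-27, -26)) = 6.0
d((-27, -20), (-5, 15)) = 41.3401
d((-27, -20), (-18, -21)) = 9.0554
d((-27, -20), (-6, 12)) = 38.2753
d((-27, -20), (-17, -13)) = 12.2066
d((25, 18), (-18, -3)) = 47.8539
d((25, 18), (-27, -26)) = 68.1175
d((25, 18), (-5, 15)) = 30.1496
d((25, 18), (-18, -21)) = 58.0517
d((25, 18), (-6, 12)) = 31.5753
d((25, 18), (-17, -13)) = 52.2015
d((-18, -3), (-27, -26)) = 24.6982
d((-18, -3), (-5, 15)) = 22.2036
d((-18, -3), (-18, -21)) = 18.0
d((-18, -3), (-6, 12)) = 19.2094
d((-18, -3), (-17, -13)) = 10.0499
d((-27, -26), (-5, 15)) = 46.5296
d((-27, -26), (-18, -21)) = 10.2956
d((-27, -26), (-6, 12)) = 43.4166
d((-27, -26), (-17, -13)) = 16.4012
d((-5, 15), (-18, -21)) = 38.2753
d((-5, 15), (-6, 12)) = 3.1623 <-- minimum
d((-5, 15), (-17, -13)) = 30.4631
d((-18, -21), (-6, 12)) = 35.1141
d((-18, -21), (-17, -13)) = 8.0623
d((-6, 12), (-17, -13)) = 27.313

Closest pair: (-5, 15) and (-6, 12) with distance 3.1623

The closest pair is (-5, 15) and (-6, 12) with Euclidean distance 3.1623. For 10 points, brute-force pairwise comparison is shown above. For large n, the divide-and-conquer algorithm (sort by x, recurse on halves, check the dividing strip) achieves O(n log n).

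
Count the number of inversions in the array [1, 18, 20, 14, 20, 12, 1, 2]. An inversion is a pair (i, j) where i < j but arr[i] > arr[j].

Finding inversions in [1, 18, 20, 14, 20, 12, 1, 2]:

(1, 3): arr[1]=18 > arr[3]=14
(1, 5): arr[1]=18 > arr[5]=12
(1, 6): arr[1]=18 > arr[6]=1
(1, 7): arr[1]=18 > arr[7]=2
(2, 3): arr[2]=20 > arr[3]=14
(2, 5): arr[2]=20 > arr[5]=12
(2, 6): arr[2]=20 > arr[6]=1
(2, 7): arr[2]=20 > arr[7]=2
(3, 5): arr[3]=14 > arr[5]=12
(3, 6): arr[3]=14 > arr[6]=1
(3, 7): arr[3]=14 > arr[7]=2
(4, 5): arr[4]=20 > arr[5]=12
(4, 6): arr[4]=20 > arr[6]=1
(4, 7): arr[4]=20 > arr[7]=2
(5, 6): arr[5]=12 > arr[6]=1
(5, 7): arr[5]=12 > arr[7]=2

Total inversions: 16

The array has 16 inversion(s): (1,3), (1,5), (1,6), (1,7), (2,3), (2,5), (2,6), (2,7), (3,5), (3,6), (3,7), (4,5), (4,6), (4,7), (5,6), (5,7). Each pair (i,j) satisfies i < j and arr[i] > arr[j].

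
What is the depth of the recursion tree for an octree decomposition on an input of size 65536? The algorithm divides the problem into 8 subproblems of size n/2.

For divide and conquer with division factor 2:

Problem sizes at each level:
Level 0: 65536
Level 1: 32768
Level 2: 16384
Level 3: 8192
Level 4: 4096
Level 5: 2048
Level 6: 1024
Level 7: 512
Level 8: 256
Level 9: 128
Level 10: 64
Level 11: 32
Level 12: 16
Level 13: 8
Level 14: 4
Level 15: 2
Level 16: 1

The root is level 0 and the size-1 base case is level 16 (the tree spans levels 0 through 16, i.e. 17 levels counting the root), so the depth is the number of divisions: log_2(65536) = 16

The recursion tree depth is log_2(65536) = 16. At each level, the problem size is divided by 2, so it takes 16 divisions to reduce to a base case of size 1. The algorithm makes 8 recursive calls at each level.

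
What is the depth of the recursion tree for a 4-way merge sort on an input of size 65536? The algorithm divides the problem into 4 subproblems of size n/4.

For divide and conquer with division factor 4:

Problem sizes at each level:
Level 0: 65536
Level 1: 16384
Level 2: 4096
Level 3: 1024
Level 4: 256
Level 5: 64
Level 6: 16
Level 7: 4
Level 8: 1

The root is level 0 and the size-1 base case is level 8 (the tree spans levels 0 through 8, i.e. 9 levels counting the root), so the depth is the number of divisions: log_4(65536) = 8

The recursion tree depth is log_4(65536) = 8. At each level, the problem size is divided by 4, so it takes 8 divisions to reduce to a base case of size 1. The algorithm makes 4 recursive calls at each level.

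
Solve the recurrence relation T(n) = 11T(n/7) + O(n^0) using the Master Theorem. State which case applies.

Master Theorem for T(n) = 11T(n/7) + O(n^0):

a = 11, b = 7, c = 0
log_b(a) = log_7(11) = 1.2323

Case 1: c = 0 < log_7(11) = 1.2323
T(n) = O(n^(log_7 11))

For T(n) = 11T(n/7) + O(n^0): log_7(11) = 1.2323. This is Case 1 of the Master Theorem (c < log_b(a), work dominated by leaves), giving O(n^(log_7 11)).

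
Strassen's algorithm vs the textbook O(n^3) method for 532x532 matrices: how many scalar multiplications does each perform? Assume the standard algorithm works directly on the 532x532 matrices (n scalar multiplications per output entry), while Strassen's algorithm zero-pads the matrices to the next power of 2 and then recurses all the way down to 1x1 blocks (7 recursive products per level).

Matrix multiplication for 532x532 matrices:

Strassen's algorithm requires power-of-2 dimensions. Pad 532x532 to 1024x1024 (next power of 2).

Standard algorithm: 532^3 = 150568768 multiplications
Strassen's algorithm: 7^(log2(1024)) = 7^10 = 282475249 multiplications
Difference: 150568768 - 282475249 = -131906481 (Strassen uses MORE here due to padding overhead — for small or just-over-power-of-2 n, padding can outweigh the per-level savings)

Standard: 150568768 multiplications (532^3). Strassen: 282475249 multiplications (7^10, after padding to 1024x1024). Strassen reduces 8 recursive multiplications to 7 at each level.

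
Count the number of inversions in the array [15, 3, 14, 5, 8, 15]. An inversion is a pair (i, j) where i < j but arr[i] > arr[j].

Finding inversions in [15, 3, 14, 5, 8, 15]:

(0, 1): arr[0]=15 > arr[1]=3
(0, 2): arr[0]=15 > arr[2]=14
(0, 3): arr[0]=15 > arr[3]=5
(0, 4): arr[0]=15 > arr[4]=8
(2, 3): arr[2]=14 > arr[3]=5
(2, 4): arr[2]=14 > arr[4]=8

Total inversions: 6

The array has 6 inversion(s): (0,1), (0,2), (0,3), (0,4), (2,3), (2,4). Each pair (i,j) satisfies i < j and arr[i] > arr[j].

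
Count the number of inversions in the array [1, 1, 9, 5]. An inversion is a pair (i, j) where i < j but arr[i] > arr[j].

Finding inversions in [1, 1, 9, 5]:

(2, 3): arr[2]=9 > arr[3]=5

Total inversions: 1

The array has 1 inversion(s): (2,3). Each pair (i,j) satisfies i < j and arr[i] > arr[j].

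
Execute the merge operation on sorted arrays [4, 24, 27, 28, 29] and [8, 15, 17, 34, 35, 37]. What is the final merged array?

Merging process:

Compare 4 vs 8: take 4 from left. Merged: [4]
Compare 24 vs 8: take 8 from right. Merged: [4, 8]
Compare 24 vs 15: take 15 from right. Merged: [4, 8, 15]
Compare 24 vs 17: take 17 from right. Merged: [4, 8, 15, 17]
Compare 24 vs 34: take 24 from left. Merged: [4, 8, 15, 17, 24]
Compare 27 vs 34: take 27 from left. Merged: [4, 8, 15, 17, 24, 27]
Compare 28 vs 34: take 28 from left. Merged: [4, 8, 15, 17, 24, 27, 28]
Compare 29 vs 34: take 29 from left. Merged: [4, 8, 15, 17, 24, 27, 28, 29]
Append remaining from right: [34, 35, 37]. Merged: [4, 8, 15, 17, 24, 27, 28, 29, 34, 35, 37]

Final merged array: [4, 8, 15, 17, 24, 27, 28, 29, 34, 35, 37]
Total comparisons: 8

The merged array is [4, 8, 15, 17, 24, 27, 28, 29, 34, 35, 37], requiring 8 comparisons. The merge step runs in O(n) time where n is the total number of elements.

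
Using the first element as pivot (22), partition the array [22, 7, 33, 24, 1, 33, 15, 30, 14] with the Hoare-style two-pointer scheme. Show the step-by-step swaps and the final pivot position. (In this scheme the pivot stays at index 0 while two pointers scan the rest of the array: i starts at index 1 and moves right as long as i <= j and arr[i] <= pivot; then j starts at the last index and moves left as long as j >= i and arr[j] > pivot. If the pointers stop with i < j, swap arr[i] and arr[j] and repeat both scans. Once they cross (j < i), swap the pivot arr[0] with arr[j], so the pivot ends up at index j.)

Hoare-style two-pointer partition with pivot = 22:

Initial array: [22, 7, 33, 24, 1, 33, 15, 30, 14]

Pointers start at i = 1, j = 8.
i stops at index 2 (arr[2]=33 > 22), j stops at index 8 (arr[8]=14 <= 22): swap arr[2] and arr[8], array becomes [22, 7, 14, 24, 1, 33, 15, 30, 33]
i stops at index 3 (arr[3]=24 > 22), j stops at index 6 (arr[6]=15 <= 22): swap arr[3] and arr[6], array becomes [22, 7, 14, 15, 1, 33, 24, 30, 33]
i ends at 5, j ends at 4: the pointers have crossed (j < i), so scanning stops.

Swap pivot arr[0] with arr[4] to place pivot at position 4: [1, 7, 14, 15, 22, 33, 24, 30, 33]
Pivot position: 4

After partitioning with pivot 22, the array becomes [1, 7, 14, 15, 22, 33, 24, 30, 33]. The pivot is placed at index 4. All elements to the left of the pivot are <= 22, and all elements to the right are > 22.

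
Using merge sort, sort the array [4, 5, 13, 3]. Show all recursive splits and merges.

Merge sort trace:

Split: [4, 5, 13, 3] -> [4, 5] and [13, 3]
  Split: [4, 5] -> [4] and [5]
  Merge: [4] + [5] -> [4, 5]
  Split: [13, 3] -> [13] and [3]
  Merge: [13] + [3] -> [3, 13]
Merge: [4, 5] + [3, 13] -> [3, 4, 5, 13]

Final sorted array: [3, 4, 5, 13]

The merge sort proceeds by recursively splitting the array and merging sorted halves.
After all merges, the sorted array is [3, 4, 5, 13].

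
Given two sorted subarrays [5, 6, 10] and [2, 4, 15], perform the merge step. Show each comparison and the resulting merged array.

Merging process:

Compare 5 vs 2: take 2 from right. Merged: [2]
Compare 5 vs 4: take 4 from right. Merged: [2, 4]
Compare 5 vs 15: take 5 from left. Merged: [2, 4, 5]
Compare 6 vs 15: take 6 from left. Merged: [2, 4, 5, 6]
Compare 10 vs 15: take 10 from left. Merged: [2, 4, 5, 6, 10]
Append remaining from right: [15]. Merged: [2, 4, 5, 6, 10, 15]

Final merged array: [2, 4, 5, 6, 10, 15]
Total comparisons: 5

The merged array is [2, 4, 5, 6, 10, 15], requiring 5 comparisons. The merge step runs in O(n) time where n is the total number of elements.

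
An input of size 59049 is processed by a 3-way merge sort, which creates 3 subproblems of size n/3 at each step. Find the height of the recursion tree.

For divide and conquer with division factor 3:

Problem sizes at each level:
Level 0: 59049
Level 1: 19683
Level 2: 6561
Level 3: 2187
Level 4: 729
Level 5: 243
Level 6: 81
Level 7: 27
Level 8: 9
Level 9: 3
Level 10: 1

The root is level 0 and the size-1 base case is level 10 (the tree spans levels 0 through 10, i.e. 11 levels counting the root), so the depth is the number of divisions: log_3(59049) = 10

The recursion tree depth is log_3(59049) = 10. At each level, the problem size is divided by 3, so it takes 10 divisions to reduce to a base case of size 1. The algorithm makes 3 recursive calls at each level.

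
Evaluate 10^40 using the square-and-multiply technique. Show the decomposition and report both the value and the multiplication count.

Computing 10^40 by squaring (build up from 10^1; each line after the first costs one multiplication):

10^1 = 10
10^2 = (10^1)^2 = 10^2 = 100
10^4 = (10^2)^2 = 100^2 = 10000
10^5 = 10 * 10^4 = 10 * 10000 = 100000
10^10 = (10^5)^2 = 100000^2 = 10000000000
10^20 = (10^10)^2 = 10000000000^2 = 100000000000000000000
10^40 = (10^20)^2 = 100000000000000000000^2 = 10000000000000000000000000000000000000000

Result: 10000000000000000000000000000000000000000
Multiplications needed: 6 (6 lines after 10^1)

10^40 = 10000000000000000000000000000000000000000. Using exponentiation by squaring, this requires 6 multiplications. The key idea: if the exponent is even, square the half-power; if odd, multiply by the base once.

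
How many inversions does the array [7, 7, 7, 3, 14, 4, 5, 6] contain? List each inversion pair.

Finding inversions in [7, 7, 7, 3, 14, 4, 5, 6]:

(0, 3): arr[0]=7 > arr[3]=3
(0, 5): arr[0]=7 > arr[5]=4
(0, 6): arr[0]=7 > arr[6]=5
(0, 7): arr[0]=7 > arr[7]=6
(1, 3): arr[1]=7 > arr[3]=3
(1, 5): arr[1]=7 > arr[5]=4
(1, 6): arr[1]=7 > arr[6]=5
(1, 7): arr[1]=7 > arr[7]=6
(2, 3): arr[2]=7 > arr[3]=3
(2, 5): arr[2]=7 > arr[5]=4
(2, 6): arr[2]=7 > arr[6]=5
(2, 7): arr[2]=7 > arr[7]=6
(4, 5): arr[4]=14 > arr[5]=4
(4, 6): arr[4]=14 > arr[6]=5
(4, 7): arr[4]=14 > arr[7]=6

Total inversions: 15

The array has 15 inversion(s): (0,3), (0,5), (0,6), (0,7), (1,3), (1,5), (1,6), (1,7), (2,3), (2,5), (2,6), (2,7), (4,5), (4,6), (4,7). Each pair (i,j) satisfies i < j and arr[i] > arr[j].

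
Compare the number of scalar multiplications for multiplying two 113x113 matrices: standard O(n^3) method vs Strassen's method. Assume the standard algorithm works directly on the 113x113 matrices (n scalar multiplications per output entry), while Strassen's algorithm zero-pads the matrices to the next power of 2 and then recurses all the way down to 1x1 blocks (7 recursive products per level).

Matrix multiplication for 113x113 matrices:

Strassen's algorithm requires power-of-2 dimensions. Pad 113x113 to 128x128 (next power of 2).

Standard algorithm: 113^3 = 1442897 multiplications
Strassen's algorithm: 7^(log2(128)) = 7^7 = 823543 multiplications
Savings: 1442897 - 823543 = 619354 multiplications

Standard: 1442897 multiplications (113^3). Strassen: 823543 multiplications (7^7, after padding to 128x128). Strassen reduces 8 recursive multiplications to 7 at each level.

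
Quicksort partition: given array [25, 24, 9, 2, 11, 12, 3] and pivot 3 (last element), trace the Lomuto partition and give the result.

Lomuto partition with pivot = 3:

Initial array: [25, 24, 9, 2, 11, 12, 3]

arr[0]=25 > 3: no swap
arr[1]=24 > 3: no swap
arr[2]=9 > 3: no swap
arr[3]=2 <= 3: swap with position 0, array becomes [2, 24, 9, 25, 11, 12, 3]
arr[4]=11 > 3: no swap
arr[5]=12 > 3: no swap

Place pivot at position 1: [2, 3, 9, 25, 11, 12, 24]
Pivot position: 1

After partitioning with pivot 3, the array becomes [2, 3, 9, 25, 11, 12, 24]. The pivot is placed at index 1. All elements to the left of the pivot are <= 3, and all elements to the right are > 3.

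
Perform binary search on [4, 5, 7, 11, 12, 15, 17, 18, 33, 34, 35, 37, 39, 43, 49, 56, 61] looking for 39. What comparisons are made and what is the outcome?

Binary search for 39 in [4, 5, 7, 11, 12, 15, 17, 18, 33, 34, 35, 37, 39, 43, 49, 56, 61]:

lo=0, hi=16, mid=8, arr[mid]=33 -> 33 < 39, search right half
lo=9, hi=16, mid=12, arr[mid]=39 -> Found target at index 12!

Binary search finds 39 at index 12 after 2 comparisons. The search repeatedly halves the search space by comparing with the middle element.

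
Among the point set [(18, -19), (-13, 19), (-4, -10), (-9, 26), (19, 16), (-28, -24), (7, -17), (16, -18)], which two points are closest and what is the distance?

Computing all pairwise distances among 8 points:

d((18, -19), (-13, 19)) = 49.0408
d((18, -19), (-4, -10)) = 23.7697
d((18, -19), (-9, 26)) = 52.4786
d((18, -19), (19, 16)) = 35.0143
d((18, -19), (-28, -24)) = 46.2709
d((18, -19), (7, -17)) = 11.1803
d((18, -19), (16, -18)) = 2.2361 <-- minimum
d((-13, 19), (-4, -10)) = 30.3645
d((-13, 19), (-9, 26)) = 8.0623
d((-13, 19), (19, 16)) = 32.1403
d((-13, 19), (-28, -24)) = 45.5412
d((-13, 19), (7, -17)) = 41.1825
d((-13, 19), (16, -18)) = 47.0106
d((-4, -10), (-9, 26)) = 36.3456
d((-4, -10), (19, 16)) = 34.7131
d((-4, -10), (-28, -24)) = 27.7849
d((-4, -10), (7, -17)) = 13.0384
d((-4, -10), (16, -18)) = 21.5407
d((-9, 26), (19, 16)) = 29.7321
d((-9, 26), (-28, -24)) = 53.4883
d((-9, 26), (7, -17)) = 45.8803
d((-9, 26), (16, -18)) = 50.6063
d((19, 16), (-28, -24)) = 61.7171
d((19, 16), (7, -17)) = 35.1141
d((19, 16), (16, -18)) = 34.1321
d((-28, -24), (7, -17)) = 35.6931
d((-28, -24), (16, -18)) = 44.4072
d((7, -17), (16, -18)) = 9.0554

Closest pair: (18, -19) and (16, -18) with distance 2.2361

The closest pair is (18, -19) and (16, -18) with Euclidean distance 2.2361. For 8 points, brute-force pairwise comparison is shown above. For large n, the divide-and-conquer algorithm (sort by x, recurse on halves, check the dividing strip) achieves O(n log n).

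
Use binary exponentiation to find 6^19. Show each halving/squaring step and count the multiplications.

Computing 6^19 by squaring (build up from 6^1; each line after the first costs one multiplication):

6^1 = 6
6^2 = (6^1)^2 = 6^2 = 36
6^4 = (6^2)^2 = 36^2 = 1296
6^8 = (6^4)^2 = 1296^2 = 1679616
6^9 = 6 * 6^8 = 6 * 1679616 = 10077696
6^18 = (6^9)^2 = 10077696^2 = 101559956668416
6^19 = 6 * 6^18 = 6 * 101559956668416 = 609359740010496

Result: 609359740010496
Multiplications needed: 6 (6 lines after 6^1)

6^19 = 609359740010496. Using exponentiation by squaring, this requires 6 multiplications. The key idea: if the exponent is even, square the half-power; if odd, multiply by the base once.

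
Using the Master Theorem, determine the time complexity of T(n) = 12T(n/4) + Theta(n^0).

Master Theorem for T(n) = 12T(n/4) + O(n^0):

a = 12, b = 4, c = 0
log_b(a) = log_4(12) = 1.7925

Case 1: c = 0 < log_4(12) = 1.7925
T(n) = O(n^(log_4 12))

For T(n) = 12T(n/4) + O(n^0): log_4(12) = 1.7925. This is Case 1 of the Master Theorem (c < log_b(a), work dominated by leaves), giving O(n^(log_4 12)).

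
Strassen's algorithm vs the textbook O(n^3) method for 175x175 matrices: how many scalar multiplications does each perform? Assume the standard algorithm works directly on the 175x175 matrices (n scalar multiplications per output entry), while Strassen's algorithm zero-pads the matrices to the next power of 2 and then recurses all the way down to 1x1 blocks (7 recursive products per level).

Matrix multiplication for 175x175 matrices:

Strassen's algorithm requires power-of-2 dimensions. Pad 175x175 to 256x256 (next power of 2).

Standard algorithm: 175^3 = 5359375 multiplications
Strassen's algorithm: 7^(log2(256)) = 7^8 = 5764801 multiplications
Difference: 5359375 - 5764801 = -405426 (Strassen uses MORE here due to padding overhead — for small or just-over-power-of-2 n, padding can outweigh the per-level savings)

Standard: 5359375 multiplications (175^3). Strassen: 5764801 multiplications (7^8, after padding to 256x256). Strassen reduces 8 recursive multiplications to 7 at each level.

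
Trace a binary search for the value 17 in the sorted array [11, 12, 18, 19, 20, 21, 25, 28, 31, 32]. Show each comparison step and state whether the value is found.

Binary search for 17 in [11, 12, 18, 19, 20, 21, 25, 28, 31, 32]:

lo=0, hi=9, mid=4, arr[mid]=20 -> 20 > 17, search left half
lo=0, hi=3, mid=1, arr[mid]=12 -> 12 < 17, search right half
lo=2, hi=3, mid=2, arr[mid]=18 -> 18 > 17, search left half
lo=2 > hi=1, target 17 not found

Binary search determines that 17 is not in the array after 3 comparisons. The search space was exhausted without finding the target.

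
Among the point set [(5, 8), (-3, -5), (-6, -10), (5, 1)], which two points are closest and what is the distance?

Computing all pairwise distances among 4 points:

d((5, 8), (-3, -5)) = 15.2643
d((5, 8), (-6, -10)) = 21.095
d((5, 8), (5, 1)) = 7.0
d((-3, -5), (-6, -10)) = 5.831 <-- minimum
d((-3, -5), (5, 1)) = 10.0
d((-6, -10), (5, 1)) = 15.5563

Closest pair: (-3, -5) and (-6, -10) with distance 5.831

The closest pair is (-3, -5) and (-6, -10) with Euclidean distance 5.831. For 4 points, brute-force pairwise comparison is shown above. For large n, the divide-and-conquer algorithm (sort by x, recurse on halves, check the dividing strip) achieves O(n log n).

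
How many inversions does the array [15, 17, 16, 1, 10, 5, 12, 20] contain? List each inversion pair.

Finding inversions in [15, 17, 16, 1, 10, 5, 12, 20]:

(0, 3): arr[0]=15 > arr[3]=1
(0, 4): arr[0]=15 > arr[4]=10
(0, 5): arr[0]=15 > arr[5]=5
(0, 6): arr[0]=15 > arr[6]=12
(1, 2): arr[1]=17 > arr[2]=16
(1, 3): arr[1]=17 > arr[3]=1
(1, 4): arr[1]=17 > arr[4]=10
(1, 5): arr[1]=17 > arr[5]=5
(1, 6): arr[1]=17 > arr[6]=12
(2, 3): arr[2]=16 > arr[3]=1
(2, 4): arr[2]=16 > arr[4]=10
(2, 5): arr[2]=16 > arr[5]=5
(2, 6): arr[2]=16 > arr[6]=12
(4, 5): arr[4]=10 > arr[5]=5

Total inversions: 14

The array has 14 inversion(s): (0,3), (0,4), (0,5), (0,6), (1,2), (1,3), (1,4), (1,5), (1,6), (2,3), (2,4), (2,5), (2,6), (4,5). Each pair (i,j) satisfies i < j and arr[i] > arr[j].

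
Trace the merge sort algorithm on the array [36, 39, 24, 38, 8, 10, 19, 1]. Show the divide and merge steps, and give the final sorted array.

Merge sort trace:

Split: [36, 39, 24, 38, 8, 10, 19, 1] -> [36, 39, 24, 38] and [8, 10, 19, 1]
  Split: [36, 39, 24, 38] -> [36, 39] and [24, 38]
    Split: [36, 39] -> [36] and [39]
    Merge: [36] + [39] -> [36, 39]
    Split: [24, 38] -> [24] and [38]
    Merge: [24] + [38] -> [24, 38]
  Merge: [36, 39] + [24, 38] -> [24, 36, 38, 39]
  Split: [8, 10, 19, 1] -> [8, 10] and [19, 1]
    Split: [8, 10] -> [8] and [10]
    Merge: [8] + [10] -> [8, 10]
    Split: [19, 1] -> [19] and [1]
    Merge: [19] + [1] -> [1, 19]
  Merge: [8, 10] + [1, 19] -> [1, 8, 10, 19]
Merge: [24, 36, 38, 39] + [1, 8, 10, 19] -> [1, 8, 10, 19, 24, 36, 38, 39]

Final sorted array: [1, 8, 10, 19, 24, 36, 38, 39]

The merge sort proceeds by recursively splitting the array and merging sorted halves.
After all merges, the sorted array is [1, 8, 10, 19, 24, 36, 38, 39].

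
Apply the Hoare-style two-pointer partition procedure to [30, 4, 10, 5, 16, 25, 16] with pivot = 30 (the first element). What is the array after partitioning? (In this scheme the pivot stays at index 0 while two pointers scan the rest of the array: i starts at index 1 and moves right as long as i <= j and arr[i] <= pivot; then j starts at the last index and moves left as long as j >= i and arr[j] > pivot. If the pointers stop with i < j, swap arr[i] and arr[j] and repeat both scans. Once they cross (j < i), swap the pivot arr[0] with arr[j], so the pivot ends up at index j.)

Hoare-style two-pointer partition with pivot = 30:

Initial array: [30, 4, 10, 5, 16, 25, 16]

Pointers start at i = 1, j = 6.
i ends at 7, j ends at 6: the pointers have crossed (j < i), so scanning stops.

Swap pivot arr[0] with arr[6] to place pivot at position 6: [16, 4, 10, 5, 16, 25, 30]
Pivot position: 6

After partitioning with pivot 30, the array becomes [16, 4, 10, 5, 16, 25, 30]. The pivot is placed at index 6. All elements to the left of the pivot are <= 30, and all elements to the right are > 30.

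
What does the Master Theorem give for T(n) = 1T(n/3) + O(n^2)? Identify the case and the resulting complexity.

Master Theorem for T(n) = 1T(n/3) + O(n^2):

a = 1, b = 3, c = 2
log_b(a) = log_3(1) = 0.0000

Case 3: c = 2 > log_3(1) = 0.0000
T(n) = O(n^2) = O(n^2)

For T(n) = 1T(n/3) + O(n^2): log_3(1) = 0.0000. This is Case 3 of the Master Theorem (c > log_b(a), work dominated by root), giving O(n^2).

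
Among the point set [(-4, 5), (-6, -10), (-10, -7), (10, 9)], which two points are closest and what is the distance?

Computing all pairwise distances among 4 points:

d((-4, 5), (-6, -10)) = 15.1327
d((-4, 5), (-10, -7)) = 13.4164
d((-4, 5), (10, 9)) = 14.5602
d((-6, -10), (-10, -7)) = 5.0 <-- minimum
d((-6, -10), (10, 9)) = 24.8395
d((-10, -7), (10, 9)) = 25.6125

Closest pair: (-6, -10) and (-10, -7) with distance 5.0

The closest pair is (-6, -10) and (-10, -7) with Euclidean distance 5.0. For 4 points, brute-force pairwise comparison is shown above. For large n, the divide-and-conquer algorithm (sort by x, recurse on halves, check the dividing strip) achieves O(n log n).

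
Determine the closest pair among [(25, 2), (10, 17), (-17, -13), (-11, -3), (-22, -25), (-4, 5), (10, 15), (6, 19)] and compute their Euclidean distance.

Computing all pairwise distances among 8 points:

d((25, 2), (10, 17)) = 21.2132
d((25, 2), (-17, -13)) = 44.5982
d((25, 2), (-11, -3)) = 36.3456
d((25, 2), (-22, -25)) = 54.2033
d((25, 2), (-4, 5)) = 29.1548
d((25, 2), (10, 15)) = 19.8494
d((25, 2), (6, 19)) = 25.4951
d((10, 17), (-17, -13)) = 40.3609
d((10, 17), (-11, -3)) = 29.0
d((10, 17), (-22, -25)) = 52.8015
d((10, 17), (-4, 5)) = 18.4391
d((10, 17), (10, 15)) = 2.0 <-- minimum
d((10, 17), (6, 19)) = 4.4721
d((-17, -13), (-11, -3)) = 11.6619
d((-17, -13), (-22, -25)) = 13.0
d((-17, -13), (-4, 5)) = 22.2036
d((-17, -13), (10, 15)) = 38.8973
d((-17, -13), (6, 19)) = 39.4081
d((-11, -3), (-22, -25)) = 24.5967
d((-11, -3), (-4, 5)) = 10.6301
d((-11, -3), (10, 15)) = 27.6586
d((-11, -3), (6, 19)) = 27.8029
d((-22, -25), (-4, 5)) = 34.9857
d((-22, -25), (10, 15)) = 51.225
d((-22, -25), (6, 19)) = 52.1536
d((-4, 5), (10, 15)) = 17.2047
d((-4, 5), (6, 19)) = 17.2047
d((10, 15), (6, 19)) = 5.6569

Closest pair: (10, 17) and (10, 15) with distance 2.0

The closest pair is (10, 17) and (10, 15) with Euclidean distance 2.0. For 8 points, brute-force pairwise comparison is shown above. For large n, the divide-and-conquer algorithm (sort by x, recurse on halves, check the dividing strip) achieves O(n log n).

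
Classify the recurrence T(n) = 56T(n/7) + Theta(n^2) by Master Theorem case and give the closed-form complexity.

Master Theorem for T(n) = 56T(n/7) + O(n^2):

a = 56, b = 7, c = 2
log_b(a) = log_7(56) = 2.0686

Case 1: c = 2 < log_7(56) = 2.0686
T(n) = O(n^(log_7 56))

For T(n) = 56T(n/7) + O(n^2): log_7(56) = 2.0686. This is Case 1 of the Master Theorem (c < log_b(a), work dominated by leaves), giving O(n^(log_7 56)).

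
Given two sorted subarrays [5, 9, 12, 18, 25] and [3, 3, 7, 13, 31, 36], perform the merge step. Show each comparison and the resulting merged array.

Merging process:

Compare 5 vs 3: take 3 from right. Merged: [3]
Compare 5 vs 3: take 3 from right. Merged: [3, 3]
Compare 5 vs 7: take 5 from left. Merged: [3, 3, 5]
Compare 9 vs 7: take 7 from right. Merged: [3, 3, 5, 7]
Compare 9 vs 13: take 9 from left. Merged: [3, 3, 5, 7, 9]
Compare 12 vs 13: take 12 from left. Merged: [3, 3, 5, 7, 9, 12]
Compare 18 vs 13: take 13 from right. Merged: [3, 3, 5, 7, 9, 12, 13]
Compare 18 vs 31: take 18 from left. Merged: [3, 3, 5, 7, 9, 12, 13, 18]
Compare 25 vs 31: take 25 from left. Merged: [3, 3, 5, 7, 9, 12, 13, 18, 25]
Append remaining from right: [31, 36]. Merged: [3, 3, 5, 7, 9, 12, 13, 18, 25, 31, 36]

Final merged array: [3, 3, 5, 7, 9, 12, 13, 18, 25, 31, 36]
Total comparisons: 9

The merged array is [3, 3, 5, 7, 9, 12, 13, 18, 25, 31, 36], requiring 9 comparisons. The merge step runs in O(n) time where n is the total number of elements.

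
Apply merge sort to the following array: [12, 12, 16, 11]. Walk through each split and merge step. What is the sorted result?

Merge sort trace:

Split: [12, 12, 16, 11] -> [12, 12] and [16, 11]
  Split: [12, 12] -> [12] and [12]
  Merge: [12] + [12] -> [12, 12]
  Split: [16, 11] -> [16] and [11]
  Merge: [16] + [11] -> [11, 16]
Merge: [12, 12] + [11, 16] -> [11, 12, 12, 16]

Final sorted array: [11, 12, 12, 16]

The merge sort proceeds by recursively splitting the array and merging sorted halves.
After all merges, the sorted array is [11, 12, 12, 16].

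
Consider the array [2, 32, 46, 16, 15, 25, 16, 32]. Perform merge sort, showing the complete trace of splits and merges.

Merge sort trace:

Split: [2, 32, 46, 16, 15, 25, 16, 32] -> [2, 32, 46, 16] and [15, 25, 16, 32]
  Split: [2, 32, 46, 16] -> [2, 32] and [46, 16]
    Split: [2, 32] -> [2] and [32]
    Merge: [2] + [32] -> [2, 32]
    Split: [46, 16] -> [46] and [16]
    Merge: [46] + [16] -> [16, 46]
  Merge: [2, 32] + [16, 46] -> [2, 16, 32, 46]
  Split: [15, 25, 16, 32] -> [15, 25] and [16, 32]
    Split: [15, 25] -> [15] and [25]
    Merge: [15] + [25] -> [15, 25]
    Split: [16, 32] -> [16] and [32]
    Merge: [16] + [32] -> [16, 32]
  Merge: [15, 25] + [16, 32] -> [15, 16, 25, 32]
Merge: [2, 16, 32, 46] + [15, 16, 25, 32] -> [2, 15, 16, 16, 25, 32, 32, 46]

Final sorted array: [2, 15, 16, 16, 25, 32, 32, 46]

The merge sort proceeds by recursively splitting the array and merging sorted halves.
After all merges, the sorted array is [2, 15, 16, 16, 25, 32, 32, 46].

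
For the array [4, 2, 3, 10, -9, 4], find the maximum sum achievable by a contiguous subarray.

Using Kadane's algorithm on [4, 2, 3, 10, -9, 4]:

Scanning through the array:
Position 1 (value 2): max_ending_here = 6, max_so_far = 6
Position 2 (value 3): max_ending_here = 9, max_so_far = 9
Position 3 (value 10): max_ending_here = 19, max_so_far = 19
Position 4 (value -9): max_ending_here = 10, max_so_far = 19
Position 5 (value 4): max_ending_here = 14, max_so_far = 19

Maximum subarray: [4, 2, 3, 10]
Maximum sum: 19

The maximum subarray is [4, 2, 3, 10] with sum 19. This subarray runs from index 0 to index 3.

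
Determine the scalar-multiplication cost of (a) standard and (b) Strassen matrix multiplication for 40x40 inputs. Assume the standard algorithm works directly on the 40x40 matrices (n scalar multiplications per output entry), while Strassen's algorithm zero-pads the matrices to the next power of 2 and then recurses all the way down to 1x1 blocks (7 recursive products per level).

Matrix multiplication for 40x40 matrices:

Strassen's algorithm requires power-of-2 dimensions. Pad 40x40 to 64x64 (next power of 2).

Standard algorithm: 40^3 = 64000 multiplications
Strassen's algorithm: 7^(log2(64)) = 7^6 = 117649 multiplications
Difference: 64000 - 117649 = -53649 (Strassen uses MORE here due to padding overhead — for small or just-over-power-of-2 n, padding can outweigh the per-level savings)

Standard: 64000 multiplications (40^3). Strassen: 117649 multiplications (7^6, after padding to 64x64). Strassen reduces 8 recursive multiplications to 7 at each level.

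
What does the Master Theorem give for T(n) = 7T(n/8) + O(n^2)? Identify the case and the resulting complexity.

Master Theorem for T(n) = 7T(n/8) + O(n^2):

a = 7, b = 8, c = 2
log_b(a) = log_8(7) = 0.9358

Case 3: c = 2 > log_8(7) = 0.9358
T(n) = O(n^2) = O(n^2)

For T(n) = 7T(n/8) + O(n^2): log_8(7) = 0.9358. This is Case 3 of the Master Theorem (c > log_b(a), work dominated by root), giving O(n^2).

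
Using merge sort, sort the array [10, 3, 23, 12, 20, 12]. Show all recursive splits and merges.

Merge sort trace:

Split: [10, 3, 23, 12, 20, 12] -> [10, 3, 23] and [12, 20, 12]
  Split: [10, 3, 23] -> [10] and [3, 23]
    Split: [3, 23] -> [3] and [23]
    Merge: [3] + [23] -> [3, 23]
  Merge: [10] + [3, 23] -> [3, 10, 23]
  Split: [12, 20, 12] -> [12] and [20, 12]
    Split: [20, 12] -> [20] and [12]
    Merge: [20] + [12] -> [12, 20]
  Merge: [12] + [12, 20] -> [12, 12, 20]
Merge: [3, 10, 23] + [12, 12, 20] -> [3, 10, 12, 12, 20, 23]

Final sorted array: [3, 10, 12, 12, 20, 23]

The merge sort proceeds by recursively splitting the array and merging sorted halves.
After all merges, the sorted array is [3, 10, 12, 12, 20, 23].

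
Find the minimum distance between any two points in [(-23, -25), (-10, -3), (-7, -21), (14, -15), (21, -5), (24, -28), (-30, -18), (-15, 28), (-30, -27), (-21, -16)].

Computing all pairwise distances among 10 points:

d((-23, -25), (-10, -3)) = 25.5539
d((-23, -25), (-7, -21)) = 16.4924
d((-23, -25), (14, -15)) = 38.3275
d((-23, -25), (21, -5)) = 48.3322
d((-23, -25), (24, -28)) = 47.0956
d((-23, -25), (-30, -18)) = 9.8995
d((-23, -25), (-15, 28)) = 53.6004
d((-23, -25), (-30, -27)) = 7.2801 <-- minimum
d((-23, -25), (-21, -16)) = 9.2195
d((-10, -3), (-7, -21)) = 18.2483
d((-10, -3), (14, -15)) = 26.8328
d((-10, -3), (21, -5)) = 31.0644
d((-10, -3), (24, -28)) = 42.2019
d((-10, -3), (-30, -18)) = 25.0
d((-10, -3), (-15, 28)) = 31.4006
d((-10, -3), (-30, -27)) = 31.241
d((-10, -3), (-21, -16)) = 17.0294
d((-7, -21), (14, -15)) = 21.8403
d((-7, -21), (21, -5)) = 32.249
d((-7, -21), (24, -28)) = 31.7805
d((-7, -21), (-30, -18)) = 23.1948
d((-7, -21), (-15, 28)) = 49.6488
d((-7, -21), (-30, -27)) = 23.7697
d((-7, -21), (-21, -16)) = 14.8661
d((14, -15), (21, -5)) = 12.2066
d((14, -15), (24, -28)) = 16.4012
d((14, -15), (-30, -18)) = 44.1022
d((14, -15), (-15, 28)) = 51.8652
d((14, -15), (-30, -27)) = 45.607
d((14, -15), (-21, -16)) = 35.0143
d((21, -5), (24, -28)) = 23.1948
d((21, -5), (-30, -18)) = 52.6308
d((21, -5), (-15, 28)) = 48.8365
d((21, -5), (-30, -27)) = 55.5428
d((21, -5), (-21, -16)) = 43.4166
d((24, -28), (-30, -18)) = 54.9181
d((24, -28), (-15, 28)) = 68.2422
d((24, -28), (-30, -27)) = 54.0093
d((24, -28), (-21, -16)) = 46.5725
d((-30, -18), (-15, 28)) = 48.3839
d((-30, -18), (-30, -27)) = 9.0
d((-30, -18), (-21, -16)) = 9.2195
d((-15, 28), (-30, -27)) = 57.0088
d((-15, 28), (-21, -16)) = 44.4072
d((-30, -27), (-21, -16)) = 14.2127

Closest pair: (-23, -25) and (-30, -27) with distance 7.2801

The closest pair is (-23, -25) and (-30, -27) with Euclidean distance 7.2801. For 10 points, brute-force pairwise comparison is shown above. For large n, the divide-and-conquer algorithm (sort by x, recurse on halves, check the dividing strip) achieves O(n log n).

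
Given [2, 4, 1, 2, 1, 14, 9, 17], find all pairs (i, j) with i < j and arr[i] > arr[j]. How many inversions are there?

Finding inversions in [2, 4, 1, 2, 1, 14, 9, 17]:

(0, 2): arr[0]=2 > arr[2]=1
(0, 4): arr[0]=2 > arr[4]=1
(1, 2): arr[1]=4 > arr[2]=1
(1, 3): arr[1]=4 > arr[3]=2
(1, 4): arr[1]=4 > arr[4]=1
(3, 4): arr[3]=2 > arr[4]=1
(5, 6): arr[5]=14 > arr[6]=9

Total inversions: 7

The array has 7 inversion(s): (0,2), (0,4), (1,2), (1,3), (1,4), (3,4), (5,6). Each pair (i,j) satisfies i < j and arr[i] > arr[j].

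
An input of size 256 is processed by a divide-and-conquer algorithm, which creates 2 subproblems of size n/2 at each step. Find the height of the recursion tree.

For divide and conquer with division factor 2:

Problem sizes at each level:
Level 0: 256
Level 1: 128
Level 2: 64
Level 3: 32
Level 4: 16
Level 5: 8
Level 6: 4
Level 7: 2
Level 8: 1

The root is level 0 and the size-1 base case is level 8 (the tree spans levels 0 through 8, i.e. 9 levels counting the root), so the depth is the number of divisions: log_2(256) = 8

The recursion tree depth is log_2(256) = 8. At each level, the problem size is divided by 2, so it takes 8 divisions to reduce to a base case of size 1. The algorithm makes 2 recursive calls at each level.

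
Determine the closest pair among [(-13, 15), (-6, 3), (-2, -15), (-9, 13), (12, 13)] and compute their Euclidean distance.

Computing all pairwise distances among 5 points:

d((-13, 15), (-6, 3)) = 13.8924
d((-13, 15), (-2, -15)) = 31.9531
d((-13, 15), (-9, 13)) = 4.4721 <-- minimum
d((-13, 15), (12, 13)) = 25.0799
d((-6, 3), (-2, -15)) = 18.4391
d((-6, 3), (-9, 13)) = 10.4403
d((-6, 3), (12, 13)) = 20.5913
d((-2, -15), (-9, 13)) = 28.8617
d((-2, -15), (12, 13)) = 31.305
d((-9, 13), (12, 13)) = 21.0

Closest pair: (-13, 15) and (-9, 13) with distance 4.4721

The closest pair is (-13, 15) and (-9, 13) with Euclidean distance 4.4721. For 5 points, brute-force pairwise comparison is shown above. For large n, the divide-and-conquer algorithm (sort by x, recurse on halves, check the dividing strip) achieves O(n log n).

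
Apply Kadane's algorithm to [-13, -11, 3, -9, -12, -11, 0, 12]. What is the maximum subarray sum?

Using Kadane's algorithm on [-13, -11, 3, -9, -12, -11, 0, 12]:

Scanning through the array:
Position 1 (value -11): max_ending_here = -11, max_so_far = -11
Position 2 (value 3): max_ending_here = 3, max_so_far = 3
Position 3 (value -9): max_ending_here = -6, max_so_far = 3
Position 4 (value -12): max_ending_here = -12, max_so_far = 3
Position 5 (value -11): max_ending_here = -11, max_so_far = 3
Position 6 (value 0): max_ending_here = 0, max_so_far = 3
Position 7 (value 12): max_ending_here = 12, max_so_far = 12

Maximum subarray: [0, 12]
Maximum sum: 12

The maximum subarray is [0, 12] with sum 12. This subarray runs from index 6 to index 7.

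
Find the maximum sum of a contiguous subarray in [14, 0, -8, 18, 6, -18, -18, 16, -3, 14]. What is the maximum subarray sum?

Using Kadane's algorithm on [14, 0, -8, 18, 6, -18, -18, 16, -3, 14]:

Scanning through the array:
Position 1 (value 0): max_ending_here = 14, max_so_far = 14
Position 2 (value -8): max_ending_here = 6, max_so_far = 14
Position 3 (value 18): max_ending_here = 24, max_so_far = 24
Position 4 (value 6): max_ending_here = 30, max_so_far = 30
Position 5 (value -18): max_ending_here = 12, max_so_far = 30
Position 6 (value -18): max_ending_here = -6, max_so_far = 30
Position 7 (value 16): max_ending_here = 16, max_so_far = 30
Position 8 (value -3): max_ending_here = 13, max_so_far = 30
Position 9 (value 14): max_ending_here = 27, max_so_far = 30

Maximum subarray: [14, 0, -8, 18, 6]
Maximum sum: 30

The maximum subarray is [14, 0, -8, 18, 6] with sum 30. This subarray runs from index 0 to index 4.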